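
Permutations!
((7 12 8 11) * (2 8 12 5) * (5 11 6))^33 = ((12)(2 8 6 5)(7 11))^33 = (12)(2 8 6 5)(7 11)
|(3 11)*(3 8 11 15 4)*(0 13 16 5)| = 12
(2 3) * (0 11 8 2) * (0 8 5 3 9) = (0 11 5 3 8 2 9) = [11, 1, 9, 8, 4, 3, 6, 7, 2, 0, 10, 5]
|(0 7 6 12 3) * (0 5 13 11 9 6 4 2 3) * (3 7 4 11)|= 24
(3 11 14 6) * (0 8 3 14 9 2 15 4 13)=(0 8 3 11 9 2 15 4 13)(6 14)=[8, 1, 15, 11, 13, 5, 14, 7, 3, 2, 10, 9, 12, 0, 6, 4]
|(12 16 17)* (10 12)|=|(10 12 16 17)|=4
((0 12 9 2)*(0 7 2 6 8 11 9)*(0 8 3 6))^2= ((0 12 8 11 9)(2 7)(3 6))^2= (0 8 9 12 11)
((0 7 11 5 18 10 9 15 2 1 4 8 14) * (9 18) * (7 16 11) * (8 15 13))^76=(18)(0 9)(5 14)(8 11)(13 16)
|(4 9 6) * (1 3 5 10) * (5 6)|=7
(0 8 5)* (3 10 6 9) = (0 8 5)(3 10 6 9) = [8, 1, 2, 10, 4, 0, 9, 7, 5, 3, 6]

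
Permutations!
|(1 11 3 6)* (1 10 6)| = 6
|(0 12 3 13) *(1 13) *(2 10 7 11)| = |(0 12 3 1 13)(2 10 7 11)| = 20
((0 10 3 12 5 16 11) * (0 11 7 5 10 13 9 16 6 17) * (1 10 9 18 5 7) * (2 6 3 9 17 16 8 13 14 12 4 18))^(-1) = ((0 14 12 17)(1 10 9 8 13 2 6 16)(3 4 18 5))^(-1) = (0 17 12 14)(1 16 6 2 13 8 9 10)(3 5 18 4)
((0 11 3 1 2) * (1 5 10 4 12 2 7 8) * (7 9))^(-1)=(0 2 12 4 10 5 3 11)(1 8 7 9)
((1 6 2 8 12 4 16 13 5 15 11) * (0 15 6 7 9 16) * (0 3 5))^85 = (0 9 11 13 7 15 16 1)(2 8 12 4 3 5 6)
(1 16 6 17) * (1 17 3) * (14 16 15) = (17)(1 15 14 16 6 3) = [0, 15, 2, 1, 4, 5, 3, 7, 8, 9, 10, 11, 12, 13, 16, 14, 6, 17]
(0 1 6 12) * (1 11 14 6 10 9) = (0 11 14 6 12)(1 10 9) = [11, 10, 2, 3, 4, 5, 12, 7, 8, 1, 9, 14, 0, 13, 6]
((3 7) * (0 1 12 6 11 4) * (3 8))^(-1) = (0 4 11 6 12 1)(3 8 7) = ((0 1 12 6 11 4)(3 7 8))^(-1)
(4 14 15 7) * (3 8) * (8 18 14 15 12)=(3 18 14 12 8)(4 15 7)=[0, 1, 2, 18, 15, 5, 6, 4, 3, 9, 10, 11, 8, 13, 12, 7, 16, 17, 14]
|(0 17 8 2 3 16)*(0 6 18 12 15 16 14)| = |(0 17 8 2 3 14)(6 18 12 15 16)| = 30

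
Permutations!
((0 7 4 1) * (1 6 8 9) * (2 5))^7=(9)(2 5)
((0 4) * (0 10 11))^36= ((0 4 10 11))^36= (11)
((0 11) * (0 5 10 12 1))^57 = (0 10)(1 5)(11 12)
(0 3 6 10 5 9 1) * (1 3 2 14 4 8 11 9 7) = (0 2 14 4 8 11 9 3 6 10 5 7 1) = [2, 0, 14, 6, 8, 7, 10, 1, 11, 3, 5, 9, 12, 13, 4]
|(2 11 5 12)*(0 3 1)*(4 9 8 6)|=|(0 3 1)(2 11 5 12)(4 9 8 6)|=12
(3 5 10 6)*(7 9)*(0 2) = (0 2)(3 5 10 6)(7 9) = [2, 1, 0, 5, 4, 10, 3, 9, 8, 7, 6]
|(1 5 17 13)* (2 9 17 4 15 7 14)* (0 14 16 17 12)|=|(0 14 2 9 12)(1 5 4 15 7 16 17 13)|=40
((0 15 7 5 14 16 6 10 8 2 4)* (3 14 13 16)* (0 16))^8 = ((0 15 7 5 13)(2 4 16 6 10 8)(3 14))^8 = (0 5 15 13 7)(2 16 10)(4 6 8)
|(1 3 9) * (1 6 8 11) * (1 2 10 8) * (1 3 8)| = 15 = |(1 8 11 2 10)(3 9 6)|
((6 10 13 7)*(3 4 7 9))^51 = (3 7 10 9 4 6 13)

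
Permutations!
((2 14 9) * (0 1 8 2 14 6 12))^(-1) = (0 12 6 2 8 1)(9 14)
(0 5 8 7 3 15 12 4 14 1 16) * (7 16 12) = [5, 12, 2, 15, 14, 8, 6, 3, 16, 9, 10, 11, 4, 13, 1, 7, 0] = (0 5 8 16)(1 12 4 14)(3 15 7)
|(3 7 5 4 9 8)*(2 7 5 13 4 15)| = 9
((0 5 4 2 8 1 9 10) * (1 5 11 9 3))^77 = (0 11 9 10)(1 3)(2 8 5 4)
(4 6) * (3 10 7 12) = (3 10 7 12)(4 6) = [0, 1, 2, 10, 6, 5, 4, 12, 8, 9, 7, 11, 3]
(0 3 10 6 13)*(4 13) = (0 3 10 6 4 13) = [3, 1, 2, 10, 13, 5, 4, 7, 8, 9, 6, 11, 12, 0]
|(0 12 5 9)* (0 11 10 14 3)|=8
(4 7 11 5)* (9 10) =(4 7 11 5)(9 10) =[0, 1, 2, 3, 7, 4, 6, 11, 8, 10, 9, 5]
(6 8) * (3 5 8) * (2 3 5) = (2 3)(5 8 6) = [0, 1, 3, 2, 4, 8, 5, 7, 6]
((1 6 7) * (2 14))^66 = ((1 6 7)(2 14))^66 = (14)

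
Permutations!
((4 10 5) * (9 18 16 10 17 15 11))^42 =((4 17 15 11 9 18 16 10 5))^42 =(4 16 11)(5 18 15)(9 17 10)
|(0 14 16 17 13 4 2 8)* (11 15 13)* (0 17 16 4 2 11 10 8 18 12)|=9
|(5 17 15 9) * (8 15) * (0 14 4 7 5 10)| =|(0 14 4 7 5 17 8 15 9 10)| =10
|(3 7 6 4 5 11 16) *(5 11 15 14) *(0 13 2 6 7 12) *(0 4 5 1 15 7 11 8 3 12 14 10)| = |(0 13 2 6 5 7 11 16 12 4 8 3 14 1 15 10)| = 16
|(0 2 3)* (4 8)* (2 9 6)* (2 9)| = 6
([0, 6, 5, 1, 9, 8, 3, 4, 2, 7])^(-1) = (1 3 6)(2 8 5)(4 7 9)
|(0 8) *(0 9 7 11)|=|(0 8 9 7 11)|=5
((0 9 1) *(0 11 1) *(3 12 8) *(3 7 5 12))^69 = ((0 9)(1 11)(5 12 8 7))^69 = (0 9)(1 11)(5 12 8 7)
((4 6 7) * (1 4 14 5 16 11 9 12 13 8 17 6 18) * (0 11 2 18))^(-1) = (0 4 1 18 2 16 5 14 7 6 17 8 13 12 9 11)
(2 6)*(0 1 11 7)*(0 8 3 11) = (0 1)(2 6)(3 11 7 8) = [1, 0, 6, 11, 4, 5, 2, 8, 3, 9, 10, 7]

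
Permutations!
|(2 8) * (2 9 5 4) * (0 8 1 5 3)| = |(0 8 9 3)(1 5 4 2)| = 4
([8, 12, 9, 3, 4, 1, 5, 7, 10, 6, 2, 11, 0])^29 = [10, 0, 6, 3, 4, 12, 1, 7, 2, 5, 9, 11, 8]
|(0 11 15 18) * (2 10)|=4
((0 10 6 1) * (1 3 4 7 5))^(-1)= ((0 10 6 3 4 7 5 1))^(-1)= (0 1 5 7 4 3 6 10)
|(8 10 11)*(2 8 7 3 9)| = 7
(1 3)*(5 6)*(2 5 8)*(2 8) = [0, 3, 5, 1, 4, 6, 2, 7, 8] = (8)(1 3)(2 5 6)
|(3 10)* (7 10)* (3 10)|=2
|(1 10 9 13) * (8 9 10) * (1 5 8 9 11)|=6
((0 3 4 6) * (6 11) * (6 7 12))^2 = ((0 3 4 11 7 12 6))^2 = (0 4 7 6 3 11 12)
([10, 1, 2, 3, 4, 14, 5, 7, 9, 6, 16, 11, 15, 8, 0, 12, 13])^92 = (0 16 8 6 14 10 13 9 5)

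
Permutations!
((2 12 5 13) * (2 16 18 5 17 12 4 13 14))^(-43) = (2 14 5 18 16 13 4)(12 17)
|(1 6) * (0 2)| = |(0 2)(1 6)| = 2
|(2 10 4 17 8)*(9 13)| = |(2 10 4 17 8)(9 13)| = 10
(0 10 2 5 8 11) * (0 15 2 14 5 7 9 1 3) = (0 10 14 5 8 11 15 2 7 9 1 3) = [10, 3, 7, 0, 4, 8, 6, 9, 11, 1, 14, 15, 12, 13, 5, 2]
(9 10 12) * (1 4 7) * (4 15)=(1 15 4 7)(9 10 12)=[0, 15, 2, 3, 7, 5, 6, 1, 8, 10, 12, 11, 9, 13, 14, 4]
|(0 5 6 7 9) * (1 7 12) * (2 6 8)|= |(0 5 8 2 6 12 1 7 9)|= 9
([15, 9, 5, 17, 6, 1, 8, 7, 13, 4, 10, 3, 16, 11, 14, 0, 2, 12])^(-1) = [15, 5, 16, 11, 9, 2, 4, 7, 6, 1, 10, 13, 17, 8, 14, 0, 12, 3]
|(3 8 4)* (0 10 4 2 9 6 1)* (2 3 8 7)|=|(0 10 4 8 3 7 2 9 6 1)|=10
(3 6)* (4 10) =(3 6)(4 10) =[0, 1, 2, 6, 10, 5, 3, 7, 8, 9, 4]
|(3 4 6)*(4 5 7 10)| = 6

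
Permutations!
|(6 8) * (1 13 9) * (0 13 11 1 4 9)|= 2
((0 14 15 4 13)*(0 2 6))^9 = ((0 14 15 4 13 2 6))^9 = (0 15 13 6 14 4 2)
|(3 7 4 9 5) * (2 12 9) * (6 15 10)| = 21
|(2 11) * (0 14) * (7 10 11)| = |(0 14)(2 7 10 11)| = 4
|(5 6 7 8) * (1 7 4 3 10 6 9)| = 20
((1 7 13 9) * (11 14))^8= (14)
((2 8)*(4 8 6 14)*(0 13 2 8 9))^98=(14)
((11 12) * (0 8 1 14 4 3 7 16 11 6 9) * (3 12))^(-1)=((0 8 1 14 4 12 6 9)(3 7 16 11))^(-1)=(0 9 6 12 4 14 1 8)(3 11 16 7)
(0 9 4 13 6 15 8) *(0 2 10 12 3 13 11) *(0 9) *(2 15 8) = (2 10 12 3 13 6 8 15)(4 11 9) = [0, 1, 10, 13, 11, 5, 8, 7, 15, 4, 12, 9, 3, 6, 14, 2]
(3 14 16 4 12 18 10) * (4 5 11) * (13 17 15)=[0, 1, 2, 14, 12, 11, 6, 7, 8, 9, 3, 4, 18, 17, 16, 13, 5, 15, 10]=(3 14 16 5 11 4 12 18 10)(13 17 15)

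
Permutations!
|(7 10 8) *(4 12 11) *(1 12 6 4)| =6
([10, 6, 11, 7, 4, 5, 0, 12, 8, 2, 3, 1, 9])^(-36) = [12, 3, 0, 2, 4, 5, 7, 11, 8, 6, 9, 10, 1]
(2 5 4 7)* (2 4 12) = (2 5 12)(4 7) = [0, 1, 5, 3, 7, 12, 6, 4, 8, 9, 10, 11, 2]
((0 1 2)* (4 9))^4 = (9)(0 1 2)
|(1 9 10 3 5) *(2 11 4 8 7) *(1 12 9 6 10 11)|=|(1 6 10 3 5 12 9 11 4 8 7 2)|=12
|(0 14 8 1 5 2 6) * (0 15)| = |(0 14 8 1 5 2 6 15)| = 8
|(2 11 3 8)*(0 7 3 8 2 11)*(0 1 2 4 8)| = 6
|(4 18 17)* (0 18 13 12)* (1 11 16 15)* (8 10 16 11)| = |(0 18 17 4 13 12)(1 8 10 16 15)| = 30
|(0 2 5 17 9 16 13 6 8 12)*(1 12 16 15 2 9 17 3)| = |(17)(0 9 15 2 5 3 1 12)(6 8 16 13)| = 8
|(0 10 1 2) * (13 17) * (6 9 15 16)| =4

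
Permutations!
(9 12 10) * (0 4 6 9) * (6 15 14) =(0 4 15 14 6 9 12 10) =[4, 1, 2, 3, 15, 5, 9, 7, 8, 12, 0, 11, 10, 13, 6, 14]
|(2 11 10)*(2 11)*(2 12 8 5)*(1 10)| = |(1 10 11)(2 12 8 5)| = 12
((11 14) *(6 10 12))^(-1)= ((6 10 12)(11 14))^(-1)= (6 12 10)(11 14)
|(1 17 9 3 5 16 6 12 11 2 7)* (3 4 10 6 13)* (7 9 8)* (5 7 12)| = |(1 17 8 12 11 2 9 4 10 6 5 16 13 3 7)| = 15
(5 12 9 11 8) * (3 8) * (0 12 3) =(0 12 9 11)(3 8 5) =[12, 1, 2, 8, 4, 3, 6, 7, 5, 11, 10, 0, 9]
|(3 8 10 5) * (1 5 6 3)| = 4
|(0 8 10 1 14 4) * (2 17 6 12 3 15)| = 6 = |(0 8 10 1 14 4)(2 17 6 12 3 15)|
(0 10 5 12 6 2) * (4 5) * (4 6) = (0 10 6 2)(4 5 12) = [10, 1, 0, 3, 5, 12, 2, 7, 8, 9, 6, 11, 4]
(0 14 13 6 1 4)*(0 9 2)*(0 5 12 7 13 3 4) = (0 14 3 4 9 2 5 12 7 13 6 1) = [14, 0, 5, 4, 9, 12, 1, 13, 8, 2, 10, 11, 7, 6, 3]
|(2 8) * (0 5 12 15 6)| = |(0 5 12 15 6)(2 8)| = 10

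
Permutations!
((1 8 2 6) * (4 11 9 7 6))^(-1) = ((1 8 2 4 11 9 7 6))^(-1) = (1 6 7 9 11 4 2 8)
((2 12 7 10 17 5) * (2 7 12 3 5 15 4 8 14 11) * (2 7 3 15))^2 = (2 4 14 7 17 15 8 11 10)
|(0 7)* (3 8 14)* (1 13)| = 6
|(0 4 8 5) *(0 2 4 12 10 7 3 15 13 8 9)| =12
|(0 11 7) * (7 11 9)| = 3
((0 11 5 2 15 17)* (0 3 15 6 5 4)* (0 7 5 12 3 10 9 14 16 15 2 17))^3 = ((0 11 4 7 5 17 10 9 14 16 15)(2 6 12 3))^3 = (0 7 10 16 11 5 9 15 4 17 14)(2 3 12 6)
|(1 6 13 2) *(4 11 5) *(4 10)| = 4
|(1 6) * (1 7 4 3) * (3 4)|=|(1 6 7 3)|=4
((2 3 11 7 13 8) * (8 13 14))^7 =((2 3 11 7 14 8))^7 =(2 3 11 7 14 8)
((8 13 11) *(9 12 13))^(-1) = (8 11 13 12 9)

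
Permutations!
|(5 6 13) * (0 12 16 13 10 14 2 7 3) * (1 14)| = |(0 12 16 13 5 6 10 1 14 2 7 3)| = 12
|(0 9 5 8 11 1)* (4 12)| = 6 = |(0 9 5 8 11 1)(4 12)|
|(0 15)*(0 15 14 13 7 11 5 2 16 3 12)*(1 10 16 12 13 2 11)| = |(0 14 2 12)(1 10 16 3 13 7)(5 11)| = 12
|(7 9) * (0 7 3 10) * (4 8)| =10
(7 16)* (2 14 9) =(2 14 9)(7 16) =[0, 1, 14, 3, 4, 5, 6, 16, 8, 2, 10, 11, 12, 13, 9, 15, 7]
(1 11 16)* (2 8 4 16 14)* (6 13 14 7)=(1 11 7 6 13 14 2 8 4 16)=[0, 11, 8, 3, 16, 5, 13, 6, 4, 9, 10, 7, 12, 14, 2, 15, 1]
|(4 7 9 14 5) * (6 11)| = |(4 7 9 14 5)(6 11)| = 10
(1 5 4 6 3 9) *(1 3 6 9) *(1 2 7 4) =(1 5)(2 7 4 9 3) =[0, 5, 7, 2, 9, 1, 6, 4, 8, 3]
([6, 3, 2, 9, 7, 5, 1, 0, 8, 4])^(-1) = [7, 6, 2, 1, 9, 5, 0, 4, 8, 3]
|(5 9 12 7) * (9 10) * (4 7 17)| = 7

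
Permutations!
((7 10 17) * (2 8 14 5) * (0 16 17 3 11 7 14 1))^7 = (0 1 8 2 5 14 17 16)(3 10 7 11)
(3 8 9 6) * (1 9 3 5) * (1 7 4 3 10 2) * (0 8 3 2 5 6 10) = [8, 9, 1, 3, 2, 7, 6, 4, 0, 10, 5] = (0 8)(1 9 10 5 7 4 2)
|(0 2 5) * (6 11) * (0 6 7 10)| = 7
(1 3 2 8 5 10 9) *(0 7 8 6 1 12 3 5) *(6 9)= [7, 5, 9, 2, 4, 10, 1, 8, 0, 12, 6, 11, 3]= (0 7 8)(1 5 10 6)(2 9 12 3)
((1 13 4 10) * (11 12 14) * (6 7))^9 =(14)(1 13 4 10)(6 7)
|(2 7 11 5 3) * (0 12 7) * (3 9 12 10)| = |(0 10 3 2)(5 9 12 7 11)| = 20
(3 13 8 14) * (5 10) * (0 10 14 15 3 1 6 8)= (0 10 5 14 1 6 8 15 3 13)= [10, 6, 2, 13, 4, 14, 8, 7, 15, 9, 5, 11, 12, 0, 1, 3]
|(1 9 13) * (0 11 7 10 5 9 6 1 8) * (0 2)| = |(0 11 7 10 5 9 13 8 2)(1 6)| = 18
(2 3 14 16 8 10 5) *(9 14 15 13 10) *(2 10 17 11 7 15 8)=(2 3 8 9 14 16)(5 10)(7 15 13 17 11)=[0, 1, 3, 8, 4, 10, 6, 15, 9, 14, 5, 7, 12, 17, 16, 13, 2, 11]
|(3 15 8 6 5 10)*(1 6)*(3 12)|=|(1 6 5 10 12 3 15 8)|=8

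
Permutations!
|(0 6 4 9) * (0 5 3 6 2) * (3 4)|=|(0 2)(3 6)(4 9 5)|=6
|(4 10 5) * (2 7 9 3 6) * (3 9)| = 12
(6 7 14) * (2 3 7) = (2 3 7 14 6) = [0, 1, 3, 7, 4, 5, 2, 14, 8, 9, 10, 11, 12, 13, 6]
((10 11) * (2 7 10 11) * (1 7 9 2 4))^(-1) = ((11)(1 7 10 4)(2 9))^(-1) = (11)(1 4 10 7)(2 9)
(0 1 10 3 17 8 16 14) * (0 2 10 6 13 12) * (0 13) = [1, 6, 10, 17, 4, 5, 0, 7, 16, 9, 3, 11, 13, 12, 2, 15, 14, 8] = (0 1 6)(2 10 3 17 8 16 14)(12 13)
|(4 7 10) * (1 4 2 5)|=6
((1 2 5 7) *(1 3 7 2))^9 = ((2 5)(3 7))^9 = (2 5)(3 7)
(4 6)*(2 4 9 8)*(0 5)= (0 5)(2 4 6 9 8)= [5, 1, 4, 3, 6, 0, 9, 7, 2, 8]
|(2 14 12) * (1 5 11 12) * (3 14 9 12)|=15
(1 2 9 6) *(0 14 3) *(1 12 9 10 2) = (0 14 3)(2 10)(6 12 9) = [14, 1, 10, 0, 4, 5, 12, 7, 8, 6, 2, 11, 9, 13, 3]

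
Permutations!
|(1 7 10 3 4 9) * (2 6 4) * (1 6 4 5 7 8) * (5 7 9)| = 8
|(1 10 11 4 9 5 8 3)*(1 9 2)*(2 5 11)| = |(1 10 2)(3 9 11 4 5 8)| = 6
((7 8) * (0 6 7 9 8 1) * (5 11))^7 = (0 1 7 6)(5 11)(8 9) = ((0 6 7 1)(5 11)(8 9))^7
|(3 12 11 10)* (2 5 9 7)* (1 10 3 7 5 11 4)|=|(1 10 7 2 11 3 12 4)(5 9)|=8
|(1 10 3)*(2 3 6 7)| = |(1 10 6 7 2 3)| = 6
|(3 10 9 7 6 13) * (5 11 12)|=|(3 10 9 7 6 13)(5 11 12)|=6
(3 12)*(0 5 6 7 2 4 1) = (0 5 6 7 2 4 1)(3 12) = [5, 0, 4, 12, 1, 6, 7, 2, 8, 9, 10, 11, 3]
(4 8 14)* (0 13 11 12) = (0 13 11 12)(4 8 14) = [13, 1, 2, 3, 8, 5, 6, 7, 14, 9, 10, 12, 0, 11, 4]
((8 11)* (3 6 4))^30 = (11)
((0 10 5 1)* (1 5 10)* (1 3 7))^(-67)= (10)(0 3 7 1)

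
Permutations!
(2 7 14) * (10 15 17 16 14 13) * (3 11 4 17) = (2 7 13 10 15 3 11 4 17 16 14) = [0, 1, 7, 11, 17, 5, 6, 13, 8, 9, 15, 4, 12, 10, 2, 3, 14, 16]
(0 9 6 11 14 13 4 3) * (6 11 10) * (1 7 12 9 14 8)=(0 14 13 4 3)(1 7 12 9 11 8)(6 10)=[14, 7, 2, 0, 3, 5, 10, 12, 1, 11, 6, 8, 9, 4, 13]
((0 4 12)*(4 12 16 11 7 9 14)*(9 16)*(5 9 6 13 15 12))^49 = ((0 5 9 14 4 6 13 15 12)(7 16 11))^49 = (0 4 12 14 15 9 13 5 6)(7 16 11)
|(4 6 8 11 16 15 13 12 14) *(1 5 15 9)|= 12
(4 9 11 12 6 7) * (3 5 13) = (3 5 13)(4 9 11 12 6 7) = [0, 1, 2, 5, 9, 13, 7, 4, 8, 11, 10, 12, 6, 3]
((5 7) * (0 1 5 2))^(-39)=(0 1 5 7 2)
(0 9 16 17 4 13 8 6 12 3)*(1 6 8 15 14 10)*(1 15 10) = (0 9 16 17 4 13 10 15 14 1 6 12 3) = [9, 6, 2, 0, 13, 5, 12, 7, 8, 16, 15, 11, 3, 10, 1, 14, 17, 4]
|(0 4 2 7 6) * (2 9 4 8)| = 10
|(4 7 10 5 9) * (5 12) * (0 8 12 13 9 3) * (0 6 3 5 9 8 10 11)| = 18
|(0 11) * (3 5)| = |(0 11)(3 5)| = 2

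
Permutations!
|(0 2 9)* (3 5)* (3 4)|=3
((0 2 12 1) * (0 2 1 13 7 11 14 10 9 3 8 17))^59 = ((0 1 2 12 13 7 11 14 10 9 3 8 17))^59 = (0 14 1 10 2 9 12 3 13 8 7 17 11)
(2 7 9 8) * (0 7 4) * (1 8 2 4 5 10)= [7, 8, 5, 3, 0, 10, 6, 9, 4, 2, 1]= (0 7 9 2 5 10 1 8 4)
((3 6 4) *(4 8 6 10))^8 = ((3 10 4)(6 8))^8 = (3 4 10)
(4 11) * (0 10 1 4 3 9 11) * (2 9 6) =(0 10 1 4)(2 9 11 3 6) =[10, 4, 9, 6, 0, 5, 2, 7, 8, 11, 1, 3]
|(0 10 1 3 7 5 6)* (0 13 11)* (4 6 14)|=11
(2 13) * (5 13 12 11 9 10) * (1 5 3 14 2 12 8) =(1 5 13 12 11 9 10 3 14 2 8) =[0, 5, 8, 14, 4, 13, 6, 7, 1, 10, 3, 9, 11, 12, 2]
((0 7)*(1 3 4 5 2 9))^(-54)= ((0 7)(1 3 4 5 2 9))^(-54)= (9)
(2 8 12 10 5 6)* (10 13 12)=(2 8 10 5 6)(12 13)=[0, 1, 8, 3, 4, 6, 2, 7, 10, 9, 5, 11, 13, 12]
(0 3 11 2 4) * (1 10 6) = [3, 10, 4, 11, 0, 5, 1, 7, 8, 9, 6, 2] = (0 3 11 2 4)(1 10 6)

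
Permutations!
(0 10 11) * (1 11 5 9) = (0 10 5 9 1 11) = [10, 11, 2, 3, 4, 9, 6, 7, 8, 1, 5, 0]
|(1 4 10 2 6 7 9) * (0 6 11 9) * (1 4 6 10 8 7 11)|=10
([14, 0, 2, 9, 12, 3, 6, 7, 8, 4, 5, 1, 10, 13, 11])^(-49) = [1, 11, 2, 5, 9, 10, 6, 7, 8, 3, 12, 14, 4, 13, 0]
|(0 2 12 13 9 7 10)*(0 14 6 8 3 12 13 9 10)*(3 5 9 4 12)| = |(0 2 13 10 14 6 8 5 9 7)(4 12)| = 10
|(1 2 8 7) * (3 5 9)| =12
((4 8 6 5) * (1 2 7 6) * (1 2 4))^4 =((1 4 8 2 7 6 5))^4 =(1 7 4 6 8 5 2)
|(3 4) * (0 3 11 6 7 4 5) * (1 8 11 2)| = 21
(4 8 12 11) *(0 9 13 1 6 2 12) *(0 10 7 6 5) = (0 9 13 1 5)(2 12 11 4 8 10 7 6) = [9, 5, 12, 3, 8, 0, 2, 6, 10, 13, 7, 4, 11, 1]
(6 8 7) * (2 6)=(2 6 8 7)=[0, 1, 6, 3, 4, 5, 8, 2, 7]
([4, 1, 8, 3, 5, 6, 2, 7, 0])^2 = [5, 1, 0, 3, 6, 2, 8, 7, 4]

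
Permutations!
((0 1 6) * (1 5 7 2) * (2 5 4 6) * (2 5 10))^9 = (1 2 10 7 5)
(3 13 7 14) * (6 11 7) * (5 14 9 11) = (3 13 6 5 14)(7 9 11) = [0, 1, 2, 13, 4, 14, 5, 9, 8, 11, 10, 7, 12, 6, 3]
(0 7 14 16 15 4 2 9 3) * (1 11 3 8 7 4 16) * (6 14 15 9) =(0 4 2 6 14 1 11 3)(7 15 16 9 8) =[4, 11, 6, 0, 2, 5, 14, 15, 7, 8, 10, 3, 12, 13, 1, 16, 9]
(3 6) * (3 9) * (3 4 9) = (3 6)(4 9) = [0, 1, 2, 6, 9, 5, 3, 7, 8, 4]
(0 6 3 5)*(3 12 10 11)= (0 6 12 10 11 3 5)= [6, 1, 2, 5, 4, 0, 12, 7, 8, 9, 11, 3, 10]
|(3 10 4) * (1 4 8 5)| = 6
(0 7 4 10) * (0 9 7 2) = (0 2)(4 10 9 7) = [2, 1, 0, 3, 10, 5, 6, 4, 8, 7, 9]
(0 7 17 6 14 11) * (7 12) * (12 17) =(0 17 6 14 11)(7 12) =[17, 1, 2, 3, 4, 5, 14, 12, 8, 9, 10, 0, 7, 13, 11, 15, 16, 6]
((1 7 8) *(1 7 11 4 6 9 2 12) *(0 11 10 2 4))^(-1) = ((0 11)(1 10 2 12)(4 6 9)(7 8))^(-1) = (0 11)(1 12 2 10)(4 9 6)(7 8)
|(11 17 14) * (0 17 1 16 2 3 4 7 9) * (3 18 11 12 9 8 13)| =|(0 17 14 12 9)(1 16 2 18 11)(3 4 7 8 13)| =5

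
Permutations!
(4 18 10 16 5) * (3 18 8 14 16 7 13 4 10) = (3 18)(4 8 14 16 5 10 7 13) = [0, 1, 2, 18, 8, 10, 6, 13, 14, 9, 7, 11, 12, 4, 16, 15, 5, 17, 3]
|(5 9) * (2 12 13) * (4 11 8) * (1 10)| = |(1 10)(2 12 13)(4 11 8)(5 9)| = 6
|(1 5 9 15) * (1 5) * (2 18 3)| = |(2 18 3)(5 9 15)| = 3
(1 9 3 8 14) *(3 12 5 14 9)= [0, 3, 2, 8, 4, 14, 6, 7, 9, 12, 10, 11, 5, 13, 1]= (1 3 8 9 12 5 14)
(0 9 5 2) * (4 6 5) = [9, 1, 0, 3, 6, 2, 5, 7, 8, 4] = (0 9 4 6 5 2)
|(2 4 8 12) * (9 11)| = 4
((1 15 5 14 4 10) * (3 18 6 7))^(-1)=((1 15 5 14 4 10)(3 18 6 7))^(-1)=(1 10 4 14 5 15)(3 7 6 18)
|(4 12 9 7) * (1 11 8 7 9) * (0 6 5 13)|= |(0 6 5 13)(1 11 8 7 4 12)|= 12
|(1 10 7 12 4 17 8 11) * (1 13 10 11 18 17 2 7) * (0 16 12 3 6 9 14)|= 60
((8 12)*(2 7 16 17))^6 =(2 16)(7 17)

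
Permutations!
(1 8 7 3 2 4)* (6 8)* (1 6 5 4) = [0, 5, 1, 2, 6, 4, 8, 3, 7] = (1 5 4 6 8 7 3 2)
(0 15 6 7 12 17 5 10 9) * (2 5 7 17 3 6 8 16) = (0 15 8 16 2 5 10 9)(3 6 17 7 12) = [15, 1, 5, 6, 4, 10, 17, 12, 16, 0, 9, 11, 3, 13, 14, 8, 2, 7]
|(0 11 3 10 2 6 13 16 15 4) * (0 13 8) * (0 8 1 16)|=|(0 11 3 10 2 6 1 16 15 4 13)|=11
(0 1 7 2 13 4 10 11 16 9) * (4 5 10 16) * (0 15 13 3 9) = (0 1 7 2 3 9 15 13 5 10 11 4 16) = [1, 7, 3, 9, 16, 10, 6, 2, 8, 15, 11, 4, 12, 5, 14, 13, 0]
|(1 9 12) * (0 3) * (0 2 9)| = 6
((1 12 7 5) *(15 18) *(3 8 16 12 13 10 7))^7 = ((1 13 10 7 5)(3 8 16 12)(15 18))^7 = (1 10 5 13 7)(3 12 16 8)(15 18)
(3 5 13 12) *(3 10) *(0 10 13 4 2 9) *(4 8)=(0 10 3 5 8 4 2 9)(12 13)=[10, 1, 9, 5, 2, 8, 6, 7, 4, 0, 3, 11, 13, 12]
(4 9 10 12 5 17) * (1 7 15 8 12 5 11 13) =[0, 7, 2, 3, 9, 17, 6, 15, 12, 10, 5, 13, 11, 1, 14, 8, 16, 4] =(1 7 15 8 12 11 13)(4 9 10 5 17)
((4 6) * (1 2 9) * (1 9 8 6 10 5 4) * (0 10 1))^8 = (10)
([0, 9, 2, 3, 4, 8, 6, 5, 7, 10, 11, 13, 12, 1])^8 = [0, 11, 2, 3, 4, 7, 6, 8, 5, 13, 1, 9, 12, 10]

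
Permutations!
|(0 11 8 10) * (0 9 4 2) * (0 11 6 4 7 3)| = |(0 6 4 2 11 8 10 9 7 3)| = 10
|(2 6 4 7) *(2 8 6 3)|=|(2 3)(4 7 8 6)|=4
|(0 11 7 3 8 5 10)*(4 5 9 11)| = 20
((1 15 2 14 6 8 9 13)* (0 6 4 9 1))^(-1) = (0 13 9 4 14 2 15 1 8 6)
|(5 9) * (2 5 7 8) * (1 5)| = |(1 5 9 7 8 2)| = 6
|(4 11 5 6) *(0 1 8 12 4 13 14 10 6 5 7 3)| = |(0 1 8 12 4 11 7 3)(6 13 14 10)| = 8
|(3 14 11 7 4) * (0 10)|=10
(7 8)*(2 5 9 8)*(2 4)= (2 5 9 8 7 4)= [0, 1, 5, 3, 2, 9, 6, 4, 7, 8]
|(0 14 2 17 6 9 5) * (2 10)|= |(0 14 10 2 17 6 9 5)|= 8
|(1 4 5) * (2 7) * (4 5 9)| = 2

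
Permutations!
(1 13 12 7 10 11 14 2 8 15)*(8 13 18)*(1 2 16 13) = (1 18 8 15 2)(7 10 11 14 16 13 12) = [0, 18, 1, 3, 4, 5, 6, 10, 15, 9, 11, 14, 7, 12, 16, 2, 13, 17, 8]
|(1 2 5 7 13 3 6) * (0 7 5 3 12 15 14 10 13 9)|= |(0 7 9)(1 2 3 6)(10 13 12 15 14)|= 60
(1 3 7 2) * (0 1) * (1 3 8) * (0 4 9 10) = [3, 8, 4, 7, 9, 5, 6, 2, 1, 10, 0] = (0 3 7 2 4 9 10)(1 8)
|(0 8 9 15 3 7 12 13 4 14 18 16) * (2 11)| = 12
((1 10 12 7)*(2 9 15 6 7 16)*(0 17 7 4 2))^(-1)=(0 16 12 10 1 7 17)(2 4 6 15 9)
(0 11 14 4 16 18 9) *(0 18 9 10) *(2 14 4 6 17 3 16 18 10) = (0 11 4 18 2 14 6 17 3 16 9 10) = [11, 1, 14, 16, 18, 5, 17, 7, 8, 10, 0, 4, 12, 13, 6, 15, 9, 3, 2]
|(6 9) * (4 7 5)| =|(4 7 5)(6 9)| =6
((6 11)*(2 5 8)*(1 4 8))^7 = ((1 4 8 2 5)(6 11))^7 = (1 8 5 4 2)(6 11)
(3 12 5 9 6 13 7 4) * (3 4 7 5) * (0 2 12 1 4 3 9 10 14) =(0 2 12 9 6 13 5 10 14)(1 4 3) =[2, 4, 12, 1, 3, 10, 13, 7, 8, 6, 14, 11, 9, 5, 0]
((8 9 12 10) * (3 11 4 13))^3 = ((3 11 4 13)(8 9 12 10))^3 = (3 13 4 11)(8 10 12 9)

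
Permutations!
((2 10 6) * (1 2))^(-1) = (1 6 10 2)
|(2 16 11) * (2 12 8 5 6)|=|(2 16 11 12 8 5 6)|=7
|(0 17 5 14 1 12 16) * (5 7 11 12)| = 6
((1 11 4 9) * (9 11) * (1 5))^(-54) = ((1 9 5)(4 11))^(-54) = (11)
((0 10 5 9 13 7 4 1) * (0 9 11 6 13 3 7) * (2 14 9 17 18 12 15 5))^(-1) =(0 13 6 11 5 15 12 18 17 1 4 7 3 9 14 2 10)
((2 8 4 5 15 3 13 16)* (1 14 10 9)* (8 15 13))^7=(1 9 10 14)(2 16 13 5 4 8 3 15)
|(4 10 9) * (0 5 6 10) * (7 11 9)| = 8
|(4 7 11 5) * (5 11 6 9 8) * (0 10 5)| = 8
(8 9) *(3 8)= (3 8 9)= [0, 1, 2, 8, 4, 5, 6, 7, 9, 3]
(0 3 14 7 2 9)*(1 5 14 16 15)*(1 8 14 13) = [3, 5, 9, 16, 4, 13, 6, 2, 14, 0, 10, 11, 12, 1, 7, 8, 15] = (0 3 16 15 8 14 7 2 9)(1 5 13)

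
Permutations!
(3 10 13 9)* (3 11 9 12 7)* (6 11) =(3 10 13 12 7)(6 11 9) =[0, 1, 2, 10, 4, 5, 11, 3, 8, 6, 13, 9, 7, 12]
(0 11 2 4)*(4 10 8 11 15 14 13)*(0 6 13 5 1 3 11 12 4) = [15, 3, 10, 11, 6, 1, 13, 7, 12, 9, 8, 2, 4, 0, 5, 14] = (0 15 14 5 1 3 11 2 10 8 12 4 6 13)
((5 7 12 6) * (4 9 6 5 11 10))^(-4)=(4 9 6 11 10)(5 12 7)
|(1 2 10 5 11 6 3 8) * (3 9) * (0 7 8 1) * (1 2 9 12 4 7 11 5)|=35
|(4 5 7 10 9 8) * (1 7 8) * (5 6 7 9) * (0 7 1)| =|(0 7 10 5 8 4 6 1 9)| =9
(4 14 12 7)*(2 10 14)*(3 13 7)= (2 10 14 12 3 13 7 4)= [0, 1, 10, 13, 2, 5, 6, 4, 8, 9, 14, 11, 3, 7, 12]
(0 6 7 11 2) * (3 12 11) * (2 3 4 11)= [6, 1, 0, 12, 11, 5, 7, 4, 8, 9, 10, 3, 2]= (0 6 7 4 11 3 12 2)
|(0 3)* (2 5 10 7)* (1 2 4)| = |(0 3)(1 2 5 10 7 4)| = 6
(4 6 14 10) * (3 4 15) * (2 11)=[0, 1, 11, 4, 6, 5, 14, 7, 8, 9, 15, 2, 12, 13, 10, 3]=(2 11)(3 4 6 14 10 15)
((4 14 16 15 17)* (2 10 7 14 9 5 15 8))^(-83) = (2 10 7 14 16 8)(4 5 17 9 15)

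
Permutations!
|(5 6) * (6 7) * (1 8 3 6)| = |(1 8 3 6 5 7)| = 6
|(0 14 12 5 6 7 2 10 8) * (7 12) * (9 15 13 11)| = |(0 14 7 2 10 8)(5 6 12)(9 15 13 11)| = 12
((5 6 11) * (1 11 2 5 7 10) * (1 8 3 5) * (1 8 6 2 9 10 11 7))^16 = (1 7 11)(6 9 10) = ((1 7 11)(2 8 3 5)(6 9 10))^16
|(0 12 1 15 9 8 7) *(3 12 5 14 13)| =|(0 5 14 13 3 12 1 15 9 8 7)| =11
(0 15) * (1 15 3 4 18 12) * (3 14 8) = (0 14 8 3 4 18 12 1 15) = [14, 15, 2, 4, 18, 5, 6, 7, 3, 9, 10, 11, 1, 13, 8, 0, 16, 17, 12]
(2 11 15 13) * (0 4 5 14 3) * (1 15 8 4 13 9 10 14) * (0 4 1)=(0 13 2 11 8 1 15 9 10 14 3 4 5)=[13, 15, 11, 4, 5, 0, 6, 7, 1, 10, 14, 8, 12, 2, 3, 9]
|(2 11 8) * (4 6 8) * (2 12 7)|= |(2 11 4 6 8 12 7)|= 7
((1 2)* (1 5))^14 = ((1 2 5))^14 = (1 5 2)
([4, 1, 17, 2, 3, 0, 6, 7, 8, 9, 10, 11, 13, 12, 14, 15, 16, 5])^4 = (0 17 3)(2 4 5)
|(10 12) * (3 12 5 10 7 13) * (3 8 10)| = 7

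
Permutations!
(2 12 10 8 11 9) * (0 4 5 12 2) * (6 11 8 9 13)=[4, 1, 2, 3, 5, 12, 11, 7, 8, 0, 9, 13, 10, 6]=(0 4 5 12 10 9)(6 11 13)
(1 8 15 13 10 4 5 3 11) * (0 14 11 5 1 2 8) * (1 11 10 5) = (0 14 10 4 11 2 8 15 13 5 3 1) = [14, 0, 8, 1, 11, 3, 6, 7, 15, 9, 4, 2, 12, 5, 10, 13]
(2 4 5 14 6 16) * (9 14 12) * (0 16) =[16, 1, 4, 3, 5, 12, 0, 7, 8, 14, 10, 11, 9, 13, 6, 15, 2] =(0 16 2 4 5 12 9 14 6)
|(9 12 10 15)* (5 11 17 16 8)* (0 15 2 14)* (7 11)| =42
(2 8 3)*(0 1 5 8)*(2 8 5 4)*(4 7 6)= [1, 7, 0, 8, 2, 5, 4, 6, 3]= (0 1 7 6 4 2)(3 8)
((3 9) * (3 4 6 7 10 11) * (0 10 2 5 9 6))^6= ((0 10 11 3 6 7 2 5 9 4))^6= (0 2 11 9 6)(3 4 7 10 5)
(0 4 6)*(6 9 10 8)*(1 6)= (0 4 9 10 8 1 6)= [4, 6, 2, 3, 9, 5, 0, 7, 1, 10, 8]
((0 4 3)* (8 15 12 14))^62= ((0 4 3)(8 15 12 14))^62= (0 3 4)(8 12)(14 15)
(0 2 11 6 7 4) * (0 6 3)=(0 2 11 3)(4 6 7)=[2, 1, 11, 0, 6, 5, 7, 4, 8, 9, 10, 3]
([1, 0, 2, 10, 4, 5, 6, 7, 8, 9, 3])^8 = [0, 1, 2, 3, 4, 5, 6, 7, 8, 9, 10]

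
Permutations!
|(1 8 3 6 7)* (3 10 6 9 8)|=7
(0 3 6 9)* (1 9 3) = (0 1 9)(3 6) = [1, 9, 2, 6, 4, 5, 3, 7, 8, 0]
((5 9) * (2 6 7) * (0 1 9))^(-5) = (0 5 9 1)(2 6 7) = ((0 1 9 5)(2 6 7))^(-5)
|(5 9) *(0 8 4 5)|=|(0 8 4 5 9)|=5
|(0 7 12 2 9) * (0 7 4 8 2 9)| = 12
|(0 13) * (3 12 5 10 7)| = |(0 13)(3 12 5 10 7)| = 10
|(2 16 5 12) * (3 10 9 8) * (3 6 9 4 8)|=12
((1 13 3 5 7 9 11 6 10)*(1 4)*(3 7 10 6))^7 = (1 10 3 9 13 4 5 11 7)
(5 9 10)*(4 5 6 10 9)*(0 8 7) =(0 8 7)(4 5)(6 10) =[8, 1, 2, 3, 5, 4, 10, 0, 7, 9, 6]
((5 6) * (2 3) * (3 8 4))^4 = (8)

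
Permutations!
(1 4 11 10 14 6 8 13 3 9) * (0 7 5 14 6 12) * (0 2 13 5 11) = [7, 4, 13, 9, 0, 14, 8, 11, 5, 1, 6, 10, 2, 3, 12] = (0 7 11 10 6 8 5 14 12 2 13 3 9 1 4)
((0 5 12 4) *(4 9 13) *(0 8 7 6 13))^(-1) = ((0 5 12 9)(4 8 7 6 13))^(-1) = (0 9 12 5)(4 13 6 7 8)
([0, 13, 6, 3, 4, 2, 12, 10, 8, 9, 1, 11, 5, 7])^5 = (1 13 7 10)(2 6 12 5)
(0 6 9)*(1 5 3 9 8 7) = (0 6 8 7 1 5 3 9) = [6, 5, 2, 9, 4, 3, 8, 1, 7, 0]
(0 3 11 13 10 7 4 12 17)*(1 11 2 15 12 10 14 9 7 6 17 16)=(0 3 2 15 12 16 1 11 13 14 9 7 4 10 6 17)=[3, 11, 15, 2, 10, 5, 17, 4, 8, 7, 6, 13, 16, 14, 9, 12, 1, 0]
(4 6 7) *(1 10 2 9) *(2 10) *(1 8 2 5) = (10)(1 5)(2 9 8)(4 6 7) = [0, 5, 9, 3, 6, 1, 7, 4, 2, 8, 10]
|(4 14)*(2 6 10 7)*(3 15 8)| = |(2 6 10 7)(3 15 8)(4 14)| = 12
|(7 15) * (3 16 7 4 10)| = 6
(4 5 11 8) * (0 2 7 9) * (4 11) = (0 2 7 9)(4 5)(8 11) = [2, 1, 7, 3, 5, 4, 6, 9, 11, 0, 10, 8]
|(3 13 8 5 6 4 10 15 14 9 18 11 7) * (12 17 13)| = 15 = |(3 12 17 13 8 5 6 4 10 15 14 9 18 11 7)|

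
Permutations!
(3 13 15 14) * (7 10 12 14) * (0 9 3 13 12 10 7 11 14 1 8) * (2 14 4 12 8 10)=[9, 10, 14, 8, 12, 5, 6, 7, 0, 3, 2, 4, 1, 15, 13, 11]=(0 9 3 8)(1 10 2 14 13 15 11 4 12)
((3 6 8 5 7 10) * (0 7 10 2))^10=(10)(0 7 2)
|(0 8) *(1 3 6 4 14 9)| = |(0 8)(1 3 6 4 14 9)| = 6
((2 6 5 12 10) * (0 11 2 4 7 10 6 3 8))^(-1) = (0 8 3 2 11)(4 10 7)(5 6 12)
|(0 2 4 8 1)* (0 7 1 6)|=10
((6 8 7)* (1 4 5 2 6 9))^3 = (1 2 7 4 6 9 5 8)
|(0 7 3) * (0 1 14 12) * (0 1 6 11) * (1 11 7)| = |(0 1 14 12 11)(3 6 7)| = 15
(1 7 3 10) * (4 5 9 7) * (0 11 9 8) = (0 11 9 7 3 10 1 4 5 8) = [11, 4, 2, 10, 5, 8, 6, 3, 0, 7, 1, 9]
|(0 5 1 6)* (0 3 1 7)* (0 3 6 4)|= 6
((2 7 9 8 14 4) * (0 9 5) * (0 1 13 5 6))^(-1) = ((0 9 8 14 4 2 7 6)(1 13 5))^(-1) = (0 6 7 2 4 14 8 9)(1 5 13)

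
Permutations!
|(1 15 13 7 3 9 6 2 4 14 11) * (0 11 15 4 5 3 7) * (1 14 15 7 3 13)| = |(0 11 14 7 3 9 6 2 5 13)(1 4 15)| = 30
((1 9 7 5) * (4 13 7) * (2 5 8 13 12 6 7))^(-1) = (1 5 2 13 8 7 6 12 4 9)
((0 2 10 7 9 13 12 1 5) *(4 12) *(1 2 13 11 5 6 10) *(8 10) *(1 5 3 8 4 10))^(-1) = (0 5 2 12 4 6 1 8 3 11 9 7 10 13)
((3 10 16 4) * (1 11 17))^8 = (1 17 11)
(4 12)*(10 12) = (4 10 12) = [0, 1, 2, 3, 10, 5, 6, 7, 8, 9, 12, 11, 4]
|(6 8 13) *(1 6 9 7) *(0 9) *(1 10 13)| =15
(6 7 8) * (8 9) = (6 7 9 8) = [0, 1, 2, 3, 4, 5, 7, 9, 6, 8]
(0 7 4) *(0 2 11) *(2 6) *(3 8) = (0 7 4 6 2 11)(3 8) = [7, 1, 11, 8, 6, 5, 2, 4, 3, 9, 10, 0]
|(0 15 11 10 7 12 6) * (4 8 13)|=21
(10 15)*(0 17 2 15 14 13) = (0 17 2 15 10 14 13) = [17, 1, 15, 3, 4, 5, 6, 7, 8, 9, 14, 11, 12, 0, 13, 10, 16, 2]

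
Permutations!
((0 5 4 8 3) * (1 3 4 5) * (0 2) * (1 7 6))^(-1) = (0 2 3 1 6 7)(4 8)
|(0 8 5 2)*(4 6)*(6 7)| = 12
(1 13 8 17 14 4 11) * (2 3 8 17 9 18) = (1 13 17 14 4 11)(2 3 8 9 18) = [0, 13, 3, 8, 11, 5, 6, 7, 9, 18, 10, 1, 12, 17, 4, 15, 16, 14, 2]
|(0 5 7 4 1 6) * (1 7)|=4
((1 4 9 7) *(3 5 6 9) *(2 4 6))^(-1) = (1 7 9 6)(2 5 3 4)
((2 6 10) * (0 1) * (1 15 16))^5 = ((0 15 16 1)(2 6 10))^5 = (0 15 16 1)(2 10 6)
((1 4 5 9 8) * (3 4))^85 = ((1 3 4 5 9 8))^85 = (1 3 4 5 9 8)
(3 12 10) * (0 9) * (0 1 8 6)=(0 9 1 8 6)(3 12 10)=[9, 8, 2, 12, 4, 5, 0, 7, 6, 1, 3, 11, 10]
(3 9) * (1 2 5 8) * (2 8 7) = [0, 8, 5, 9, 4, 7, 6, 2, 1, 3] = (1 8)(2 5 7)(3 9)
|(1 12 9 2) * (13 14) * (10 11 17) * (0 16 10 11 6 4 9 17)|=22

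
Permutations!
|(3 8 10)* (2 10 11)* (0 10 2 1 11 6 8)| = |(0 10 3)(1 11)(6 8)| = 6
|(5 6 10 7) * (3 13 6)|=|(3 13 6 10 7 5)|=6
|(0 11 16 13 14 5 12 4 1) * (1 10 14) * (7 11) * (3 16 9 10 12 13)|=|(0 7 11 9 10 14 5 13 1)(3 16)(4 12)|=18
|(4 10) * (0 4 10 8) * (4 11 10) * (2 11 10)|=|(0 10 4 8)(2 11)|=4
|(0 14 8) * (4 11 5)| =|(0 14 8)(4 11 5)| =3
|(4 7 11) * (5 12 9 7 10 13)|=|(4 10 13 5 12 9 7 11)|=8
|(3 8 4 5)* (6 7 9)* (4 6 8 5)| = 4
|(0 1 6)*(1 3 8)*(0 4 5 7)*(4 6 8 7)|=6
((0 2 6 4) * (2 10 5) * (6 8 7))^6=(0 6 8 5)(2 10 4 7)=((0 10 5 2 8 7 6 4))^6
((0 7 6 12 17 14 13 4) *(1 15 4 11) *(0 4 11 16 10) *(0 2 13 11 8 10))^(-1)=((0 7 6 12 17 14 11 1 15 8 10 2 13 16))^(-1)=(0 16 13 2 10 8 15 1 11 14 17 12 6 7)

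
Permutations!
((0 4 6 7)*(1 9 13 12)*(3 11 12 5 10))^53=(0 4 6 7)(1 3 13 12 10 9 11 5)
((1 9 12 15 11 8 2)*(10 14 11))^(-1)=(1 2 8 11 14 10 15 12 9)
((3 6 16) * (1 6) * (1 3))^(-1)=(1 16 6)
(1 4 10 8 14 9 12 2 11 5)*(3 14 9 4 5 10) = (1 5)(2 11 10 8 9 12)(3 14 4) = [0, 5, 11, 14, 3, 1, 6, 7, 9, 12, 8, 10, 2, 13, 4]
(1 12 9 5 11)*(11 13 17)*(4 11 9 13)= (1 12 13 17 9 5 4 11)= [0, 12, 2, 3, 11, 4, 6, 7, 8, 5, 10, 1, 13, 17, 14, 15, 16, 9]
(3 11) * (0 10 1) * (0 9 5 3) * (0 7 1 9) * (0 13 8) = (0 10 9 5 3 11 7 1 13 8) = [10, 13, 2, 11, 4, 3, 6, 1, 0, 5, 9, 7, 12, 8]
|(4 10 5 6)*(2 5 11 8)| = 7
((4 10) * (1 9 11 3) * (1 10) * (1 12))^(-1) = (1 12 4 10 3 11 9)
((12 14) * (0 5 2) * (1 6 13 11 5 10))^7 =((0 10 1 6 13 11 5 2)(12 14))^7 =(0 2 5 11 13 6 1 10)(12 14)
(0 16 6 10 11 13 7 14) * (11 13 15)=[16, 1, 2, 3, 4, 5, 10, 14, 8, 9, 13, 15, 12, 7, 0, 11, 6]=(0 16 6 10 13 7 14)(11 15)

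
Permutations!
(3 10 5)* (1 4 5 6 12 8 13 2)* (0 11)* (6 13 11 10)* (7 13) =(0 10 7 13 2 1 4 5 3 6 12 8 11) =[10, 4, 1, 6, 5, 3, 12, 13, 11, 9, 7, 0, 8, 2]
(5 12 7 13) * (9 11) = (5 12 7 13)(9 11) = [0, 1, 2, 3, 4, 12, 6, 13, 8, 11, 10, 9, 7, 5]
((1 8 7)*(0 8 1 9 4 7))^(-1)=(0 8)(4 9 7)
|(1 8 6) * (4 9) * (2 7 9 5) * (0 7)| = |(0 7 9 4 5 2)(1 8 6)| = 6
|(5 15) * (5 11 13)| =|(5 15 11 13)| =4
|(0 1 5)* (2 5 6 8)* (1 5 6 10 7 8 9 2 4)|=30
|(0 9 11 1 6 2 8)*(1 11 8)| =3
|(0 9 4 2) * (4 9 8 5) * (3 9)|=|(0 8 5 4 2)(3 9)|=10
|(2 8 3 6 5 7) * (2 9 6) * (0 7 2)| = 8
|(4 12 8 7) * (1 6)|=4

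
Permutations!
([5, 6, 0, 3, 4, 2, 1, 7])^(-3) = (7)(1 6)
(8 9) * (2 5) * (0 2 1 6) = (0 2 5 1 6)(8 9) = [2, 6, 5, 3, 4, 1, 0, 7, 9, 8]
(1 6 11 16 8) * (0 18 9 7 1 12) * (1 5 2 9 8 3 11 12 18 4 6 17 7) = (0 4 6 12)(1 17 7 5 2 9)(3 11 16)(8 18) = [4, 17, 9, 11, 6, 2, 12, 5, 18, 1, 10, 16, 0, 13, 14, 15, 3, 7, 8]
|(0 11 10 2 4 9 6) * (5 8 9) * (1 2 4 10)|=|(0 11 1 2 10 4 5 8 9 6)|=10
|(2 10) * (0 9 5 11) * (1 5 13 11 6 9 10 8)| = 10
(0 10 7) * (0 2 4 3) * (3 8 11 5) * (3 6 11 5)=(0 10 7 2 4 8 5 6 11 3)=[10, 1, 4, 0, 8, 6, 11, 2, 5, 9, 7, 3]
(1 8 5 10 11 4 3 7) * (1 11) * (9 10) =(1 8 5 9 10)(3 7 11 4) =[0, 8, 2, 7, 3, 9, 6, 11, 5, 10, 1, 4]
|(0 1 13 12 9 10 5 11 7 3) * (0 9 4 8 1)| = |(1 13 12 4 8)(3 9 10 5 11 7)| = 30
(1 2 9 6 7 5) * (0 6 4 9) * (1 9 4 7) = (0 6 1 2)(5 9 7) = [6, 2, 0, 3, 4, 9, 1, 5, 8, 7]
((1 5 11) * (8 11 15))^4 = (1 11 8 15 5)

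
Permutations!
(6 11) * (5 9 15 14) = (5 9 15 14)(6 11) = [0, 1, 2, 3, 4, 9, 11, 7, 8, 15, 10, 6, 12, 13, 5, 14]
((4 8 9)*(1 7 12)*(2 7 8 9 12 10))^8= (1 12 8)(2 10 7)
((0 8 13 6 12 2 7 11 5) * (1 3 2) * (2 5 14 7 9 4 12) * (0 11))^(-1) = ((0 8 13 6 2 9 4 12 1 3 5 11 14 7))^(-1) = (0 7 14 11 5 3 1 12 4 9 2 6 13 8)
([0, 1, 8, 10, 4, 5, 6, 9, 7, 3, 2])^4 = (2 3 7)(8 10 9)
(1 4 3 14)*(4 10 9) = [0, 10, 2, 14, 3, 5, 6, 7, 8, 4, 9, 11, 12, 13, 1] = (1 10 9 4 3 14)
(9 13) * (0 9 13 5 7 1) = (13)(0 9 5 7 1) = [9, 0, 2, 3, 4, 7, 6, 1, 8, 5, 10, 11, 12, 13]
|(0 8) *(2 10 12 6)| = 4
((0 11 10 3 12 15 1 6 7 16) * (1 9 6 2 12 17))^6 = ((0 11 10 3 17 1 2 12 15 9 6 7 16))^6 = (0 2 16 1 7 17 6 3 9 10 15 11 12)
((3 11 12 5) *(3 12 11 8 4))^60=(12)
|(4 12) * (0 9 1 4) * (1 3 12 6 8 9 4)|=7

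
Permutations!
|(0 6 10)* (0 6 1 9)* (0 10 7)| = |(0 1 9 10 6 7)| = 6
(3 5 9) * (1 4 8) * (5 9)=(1 4 8)(3 9)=[0, 4, 2, 9, 8, 5, 6, 7, 1, 3]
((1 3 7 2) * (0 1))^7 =(0 3 2 1 7)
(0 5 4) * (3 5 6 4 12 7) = (0 6 4)(3 5 12 7) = [6, 1, 2, 5, 0, 12, 4, 3, 8, 9, 10, 11, 7]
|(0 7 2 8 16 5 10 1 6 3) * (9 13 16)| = 12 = |(0 7 2 8 9 13 16 5 10 1 6 3)|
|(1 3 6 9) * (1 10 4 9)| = 3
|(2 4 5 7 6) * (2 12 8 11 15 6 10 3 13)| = 35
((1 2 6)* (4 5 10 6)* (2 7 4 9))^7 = ((1 7 4 5 10 6)(2 9))^7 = (1 7 4 5 10 6)(2 9)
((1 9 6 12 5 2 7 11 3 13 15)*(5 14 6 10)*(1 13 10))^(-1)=(1 9)(2 5 10 3 11 7)(6 14 12)(13 15)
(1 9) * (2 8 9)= (1 2 8 9)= [0, 2, 8, 3, 4, 5, 6, 7, 9, 1]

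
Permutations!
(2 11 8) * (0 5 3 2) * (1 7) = (0 5 3 2 11 8)(1 7) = [5, 7, 11, 2, 4, 3, 6, 1, 0, 9, 10, 8]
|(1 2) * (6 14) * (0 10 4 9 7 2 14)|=|(0 10 4 9 7 2 1 14 6)|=9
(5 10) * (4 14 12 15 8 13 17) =(4 14 12 15 8 13 17)(5 10) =[0, 1, 2, 3, 14, 10, 6, 7, 13, 9, 5, 11, 15, 17, 12, 8, 16, 4]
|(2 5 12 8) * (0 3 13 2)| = |(0 3 13 2 5 12 8)| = 7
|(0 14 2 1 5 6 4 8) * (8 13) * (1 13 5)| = 15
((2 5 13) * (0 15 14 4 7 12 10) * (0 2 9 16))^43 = ((0 15 14 4 7 12 10 2 5 13 9 16))^43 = (0 2 14 13 7 16 10 15 5 4 9 12)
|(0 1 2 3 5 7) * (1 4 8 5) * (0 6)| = |(0 4 8 5 7 6)(1 2 3)| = 6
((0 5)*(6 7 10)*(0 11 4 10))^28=((0 5 11 4 10 6 7))^28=(11)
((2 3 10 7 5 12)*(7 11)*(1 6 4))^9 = ((1 6 4)(2 3 10 11 7 5 12))^9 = (2 10 7 12 3 11 5)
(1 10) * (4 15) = [0, 10, 2, 3, 15, 5, 6, 7, 8, 9, 1, 11, 12, 13, 14, 4] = (1 10)(4 15)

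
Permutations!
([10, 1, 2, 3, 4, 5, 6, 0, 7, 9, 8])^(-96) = [0, 1, 2, 3, 4, 5, 6, 7, 8, 9, 10]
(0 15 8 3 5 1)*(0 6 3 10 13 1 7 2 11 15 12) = (0 12)(1 6 3 5 7 2 11 15 8 10 13) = [12, 6, 11, 5, 4, 7, 3, 2, 10, 9, 13, 15, 0, 1, 14, 8]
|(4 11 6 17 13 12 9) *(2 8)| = |(2 8)(4 11 6 17 13 12 9)| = 14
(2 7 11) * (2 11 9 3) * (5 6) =(11)(2 7 9 3)(5 6) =[0, 1, 7, 2, 4, 6, 5, 9, 8, 3, 10, 11]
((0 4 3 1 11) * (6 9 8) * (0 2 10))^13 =((0 4 3 1 11 2 10)(6 9 8))^13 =(0 10 2 11 1 3 4)(6 9 8)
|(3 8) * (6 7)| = 2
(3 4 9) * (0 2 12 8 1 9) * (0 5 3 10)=[2, 9, 12, 4, 5, 3, 6, 7, 1, 10, 0, 11, 8]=(0 2 12 8 1 9 10)(3 4 5)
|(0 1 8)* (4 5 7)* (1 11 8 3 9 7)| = 6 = |(0 11 8)(1 3 9 7 4 5)|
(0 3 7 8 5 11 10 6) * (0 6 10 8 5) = [3, 1, 2, 7, 4, 11, 6, 5, 0, 9, 10, 8] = (0 3 7 5 11 8)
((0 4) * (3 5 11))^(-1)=((0 4)(3 5 11))^(-1)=(0 4)(3 11 5)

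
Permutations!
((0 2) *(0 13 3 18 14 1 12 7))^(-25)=(0 13 18 1 7 2 3 14 12)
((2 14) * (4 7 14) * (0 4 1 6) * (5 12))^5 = (0 1 14 4 6 2 7)(5 12) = ((0 4 7 14 2 1 6)(5 12))^5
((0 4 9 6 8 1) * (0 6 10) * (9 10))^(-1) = ((0 4 10)(1 6 8))^(-1) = (0 10 4)(1 8 6)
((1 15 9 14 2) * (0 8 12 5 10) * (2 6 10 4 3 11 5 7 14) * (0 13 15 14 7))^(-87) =(1 14 6 10 13 15 9 2)(3 11 5 4)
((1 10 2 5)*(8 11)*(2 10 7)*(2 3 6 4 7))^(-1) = ((1 2 5)(3 6 4 7)(8 11))^(-1) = (1 5 2)(3 7 4 6)(8 11)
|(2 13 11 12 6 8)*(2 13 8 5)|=|(2 8 13 11 12 6 5)|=7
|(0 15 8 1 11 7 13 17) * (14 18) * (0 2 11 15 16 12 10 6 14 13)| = 12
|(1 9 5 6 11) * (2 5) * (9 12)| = |(1 12 9 2 5 6 11)| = 7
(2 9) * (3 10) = (2 9)(3 10) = [0, 1, 9, 10, 4, 5, 6, 7, 8, 2, 3]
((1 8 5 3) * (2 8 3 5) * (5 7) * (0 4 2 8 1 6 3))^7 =((8)(0 4 2 1)(3 6)(5 7))^7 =(8)(0 1 2 4)(3 6)(5 7)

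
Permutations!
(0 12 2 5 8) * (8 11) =(0 12 2 5 11 8) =[12, 1, 5, 3, 4, 11, 6, 7, 0, 9, 10, 8, 2]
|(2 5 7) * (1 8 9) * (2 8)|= 6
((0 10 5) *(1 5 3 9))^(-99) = (0 9)(1 10)(3 5)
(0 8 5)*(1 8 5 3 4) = (0 5)(1 8 3 4) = [5, 8, 2, 4, 1, 0, 6, 7, 3]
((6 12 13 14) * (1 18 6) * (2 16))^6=((1 18 6 12 13 14)(2 16))^6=(18)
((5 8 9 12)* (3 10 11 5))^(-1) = (3 12 9 8 5 11 10)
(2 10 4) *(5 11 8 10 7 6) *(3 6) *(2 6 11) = [0, 1, 7, 11, 6, 2, 5, 3, 10, 9, 4, 8] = (2 7 3 11 8 10 4 6 5)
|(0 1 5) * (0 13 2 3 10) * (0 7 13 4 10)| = 9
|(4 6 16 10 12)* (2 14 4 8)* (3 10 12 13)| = |(2 14 4 6 16 12 8)(3 10 13)| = 21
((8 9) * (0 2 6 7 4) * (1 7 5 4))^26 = ((0 2 6 5 4)(1 7)(8 9))^26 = (9)(0 2 6 5 4)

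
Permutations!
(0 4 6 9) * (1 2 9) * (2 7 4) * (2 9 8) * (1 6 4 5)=(0 9)(1 7 5)(2 8)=[9, 7, 8, 3, 4, 1, 6, 5, 2, 0]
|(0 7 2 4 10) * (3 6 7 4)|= |(0 4 10)(2 3 6 7)|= 12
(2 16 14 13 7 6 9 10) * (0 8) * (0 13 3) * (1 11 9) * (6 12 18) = (0 8 13 7 12 18 6 1 11 9 10 2 16 14 3) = [8, 11, 16, 0, 4, 5, 1, 12, 13, 10, 2, 9, 18, 7, 3, 15, 14, 17, 6]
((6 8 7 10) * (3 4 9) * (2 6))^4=((2 6 8 7 10)(3 4 9))^4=(2 10 7 8 6)(3 4 9)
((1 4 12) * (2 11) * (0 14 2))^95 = ((0 14 2 11)(1 4 12))^95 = (0 11 2 14)(1 12 4)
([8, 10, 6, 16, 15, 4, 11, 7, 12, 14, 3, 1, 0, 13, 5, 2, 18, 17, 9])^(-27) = [0, 11, 15, 10, 5, 14, 2, 7, 8, 18, 1, 6, 12, 13, 9, 4, 3, 17, 16]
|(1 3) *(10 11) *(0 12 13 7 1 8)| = |(0 12 13 7 1 3 8)(10 11)| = 14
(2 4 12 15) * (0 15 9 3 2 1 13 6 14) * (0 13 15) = (1 15)(2 4 12 9 3)(6 14 13) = [0, 15, 4, 2, 12, 5, 14, 7, 8, 3, 10, 11, 9, 6, 13, 1]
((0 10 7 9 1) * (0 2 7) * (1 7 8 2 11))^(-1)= (0 10)(1 11)(2 8)(7 9)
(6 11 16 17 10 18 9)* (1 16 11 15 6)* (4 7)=(1 16 17 10 18 9)(4 7)(6 15)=[0, 16, 2, 3, 7, 5, 15, 4, 8, 1, 18, 11, 12, 13, 14, 6, 17, 10, 9]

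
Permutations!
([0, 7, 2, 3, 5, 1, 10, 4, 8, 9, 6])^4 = (10)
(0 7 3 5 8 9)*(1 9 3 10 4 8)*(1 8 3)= (0 7 10 4 3 5 8 1 9)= [7, 9, 2, 5, 3, 8, 6, 10, 1, 0, 4]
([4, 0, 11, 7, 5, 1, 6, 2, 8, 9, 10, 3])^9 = (0 4 5 1)(2 11 3 7)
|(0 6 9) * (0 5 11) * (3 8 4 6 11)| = |(0 11)(3 8 4 6 9 5)| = 6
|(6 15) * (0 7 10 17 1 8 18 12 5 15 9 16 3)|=14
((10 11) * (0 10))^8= ((0 10 11))^8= (0 11 10)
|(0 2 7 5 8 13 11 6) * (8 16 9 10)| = |(0 2 7 5 16 9 10 8 13 11 6)| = 11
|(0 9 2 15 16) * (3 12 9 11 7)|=9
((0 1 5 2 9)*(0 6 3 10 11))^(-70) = ((0 1 5 2 9 6 3 10 11))^(-70) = (0 5 9 3 11 1 2 6 10)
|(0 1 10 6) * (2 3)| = 4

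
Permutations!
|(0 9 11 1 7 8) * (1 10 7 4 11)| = 8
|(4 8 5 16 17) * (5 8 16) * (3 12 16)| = 5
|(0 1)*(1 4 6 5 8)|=6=|(0 4 6 5 8 1)|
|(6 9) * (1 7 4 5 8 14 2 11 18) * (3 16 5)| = |(1 7 4 3 16 5 8 14 2 11 18)(6 9)| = 22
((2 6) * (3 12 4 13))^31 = ((2 6)(3 12 4 13))^31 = (2 6)(3 13 4 12)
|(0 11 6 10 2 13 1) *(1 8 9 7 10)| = 12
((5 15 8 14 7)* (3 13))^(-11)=((3 13)(5 15 8 14 7))^(-11)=(3 13)(5 7 14 8 15)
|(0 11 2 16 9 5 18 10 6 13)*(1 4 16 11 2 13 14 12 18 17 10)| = 44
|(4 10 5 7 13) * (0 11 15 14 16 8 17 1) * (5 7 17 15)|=|(0 11 5 17 1)(4 10 7 13)(8 15 14 16)|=20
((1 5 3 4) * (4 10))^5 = ((1 5 3 10 4))^5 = (10)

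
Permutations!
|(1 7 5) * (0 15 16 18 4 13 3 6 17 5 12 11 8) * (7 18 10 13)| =16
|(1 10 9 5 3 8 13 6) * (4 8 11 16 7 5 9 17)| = 35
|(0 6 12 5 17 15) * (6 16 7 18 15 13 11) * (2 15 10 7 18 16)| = |(0 2 15)(5 17 13 11 6 12)(7 16 18 10)| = 12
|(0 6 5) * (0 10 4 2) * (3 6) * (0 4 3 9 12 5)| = |(0 9 12 5 10 3 6)(2 4)| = 14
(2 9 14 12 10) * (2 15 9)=(9 14 12 10 15)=[0, 1, 2, 3, 4, 5, 6, 7, 8, 14, 15, 11, 10, 13, 12, 9]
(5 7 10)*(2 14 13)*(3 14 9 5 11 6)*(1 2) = (1 2 9 5 7 10 11 6 3 14 13) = [0, 2, 9, 14, 4, 7, 3, 10, 8, 5, 11, 6, 12, 1, 13]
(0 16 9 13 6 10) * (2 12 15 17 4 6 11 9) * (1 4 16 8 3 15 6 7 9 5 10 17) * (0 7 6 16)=(0 8 3 15 1 4 6 17)(2 12 16)(5 10 7 9 13 11)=[8, 4, 12, 15, 6, 10, 17, 9, 3, 13, 7, 5, 16, 11, 14, 1, 2, 0]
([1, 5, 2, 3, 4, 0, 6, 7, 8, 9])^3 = (9)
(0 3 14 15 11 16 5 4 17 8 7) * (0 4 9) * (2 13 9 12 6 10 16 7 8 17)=(17)(0 3 14 15 11 7 4 2 13 9)(5 12 6 10 16)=[3, 1, 13, 14, 2, 12, 10, 4, 8, 0, 16, 7, 6, 9, 15, 11, 5, 17]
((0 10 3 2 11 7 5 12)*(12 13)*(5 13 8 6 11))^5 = (0 8 12 5 13 2 7 3 11 10 6)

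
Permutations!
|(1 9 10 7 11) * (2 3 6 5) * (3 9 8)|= 10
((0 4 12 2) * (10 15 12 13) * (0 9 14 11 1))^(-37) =(0 9 10 1 2 13 11 12 4 14 15) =((0 4 13 10 15 12 2 9 14 11 1))^(-37)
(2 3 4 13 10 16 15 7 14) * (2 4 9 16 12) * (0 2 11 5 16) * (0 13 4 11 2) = (2 3 9 13 10 12)(5 16 15 7 14 11) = [0, 1, 3, 9, 4, 16, 6, 14, 8, 13, 12, 5, 2, 10, 11, 7, 15]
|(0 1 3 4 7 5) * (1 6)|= |(0 6 1 3 4 7 5)|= 7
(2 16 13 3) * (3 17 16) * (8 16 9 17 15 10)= (2 3)(8 16 13 15 10)(9 17)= [0, 1, 3, 2, 4, 5, 6, 7, 16, 17, 8, 11, 12, 15, 14, 10, 13, 9]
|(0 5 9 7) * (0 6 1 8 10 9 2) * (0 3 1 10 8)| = |(0 5 2 3 1)(6 10 9 7)| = 20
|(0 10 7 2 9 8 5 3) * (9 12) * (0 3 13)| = |(0 10 7 2 12 9 8 5 13)| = 9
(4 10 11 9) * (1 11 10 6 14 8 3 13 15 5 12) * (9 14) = [0, 11, 2, 13, 6, 12, 9, 7, 3, 4, 10, 14, 1, 15, 8, 5] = (1 11 14 8 3 13 15 5 12)(4 6 9)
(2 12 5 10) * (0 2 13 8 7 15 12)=(0 2)(5 10 13 8 7 15 12)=[2, 1, 0, 3, 4, 10, 6, 15, 7, 9, 13, 11, 5, 8, 14, 12]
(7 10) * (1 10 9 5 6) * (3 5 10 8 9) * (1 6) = (1 8 9 10 7 3 5) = [0, 8, 2, 5, 4, 1, 6, 3, 9, 10, 7]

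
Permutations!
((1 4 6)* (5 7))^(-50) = (7)(1 4 6)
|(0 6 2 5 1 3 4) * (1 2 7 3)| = |(0 6 7 3 4)(2 5)| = 10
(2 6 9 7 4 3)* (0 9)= (0 9 7 4 3 2 6)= [9, 1, 6, 2, 3, 5, 0, 4, 8, 7]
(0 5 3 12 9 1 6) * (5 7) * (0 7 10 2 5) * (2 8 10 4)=(0 4 2 5 3 12 9 1 6 7)(8 10)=[4, 6, 5, 12, 2, 3, 7, 0, 10, 1, 8, 11, 9]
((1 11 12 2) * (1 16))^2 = ((1 11 12 2 16))^2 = (1 12 16 11 2)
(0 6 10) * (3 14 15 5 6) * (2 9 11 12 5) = (0 3 14 15 2 9 11 12 5 6 10) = [3, 1, 9, 14, 4, 6, 10, 7, 8, 11, 0, 12, 5, 13, 15, 2]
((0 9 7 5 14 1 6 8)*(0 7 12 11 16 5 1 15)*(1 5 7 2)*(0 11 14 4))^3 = ((0 9 12 14 15 11 16 7 5 4)(1 6 8 2))^3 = (0 14 16 4 12 11 5 9 15 7)(1 2 8 6)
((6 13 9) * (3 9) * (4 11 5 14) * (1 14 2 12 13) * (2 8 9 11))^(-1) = (1 6 9 8 5 11 3 13 12 2 4 14)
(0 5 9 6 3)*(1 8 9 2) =(0 5 2 1 8 9 6 3) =[5, 8, 1, 0, 4, 2, 3, 7, 9, 6]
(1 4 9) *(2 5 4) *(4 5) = (1 2 4 9) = [0, 2, 4, 3, 9, 5, 6, 7, 8, 1]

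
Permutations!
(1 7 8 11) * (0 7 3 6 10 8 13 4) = [7, 3, 2, 6, 0, 5, 10, 13, 11, 9, 8, 1, 12, 4] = (0 7 13 4)(1 3 6 10 8 11)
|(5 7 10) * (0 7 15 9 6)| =7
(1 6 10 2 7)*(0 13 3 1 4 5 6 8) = (0 13 3 1 8)(2 7 4 5 6 10) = [13, 8, 7, 1, 5, 6, 10, 4, 0, 9, 2, 11, 12, 3]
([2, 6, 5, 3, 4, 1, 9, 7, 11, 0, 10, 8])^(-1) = [9, 5, 0, 3, 4, 2, 1, 7, 11, 6, 10, 8]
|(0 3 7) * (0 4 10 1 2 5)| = 8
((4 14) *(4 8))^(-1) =((4 14 8))^(-1) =(4 8 14)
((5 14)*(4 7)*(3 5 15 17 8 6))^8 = (3 5 14 15 17 8 6)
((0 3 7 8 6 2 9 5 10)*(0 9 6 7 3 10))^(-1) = (0 5 9 10)(2 6)(7 8)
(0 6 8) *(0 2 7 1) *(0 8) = (0 6)(1 8 2 7) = [6, 8, 7, 3, 4, 5, 0, 1, 2]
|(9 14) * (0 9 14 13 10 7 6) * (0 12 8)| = 8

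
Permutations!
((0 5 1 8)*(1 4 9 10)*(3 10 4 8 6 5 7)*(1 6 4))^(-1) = (0 8 5 6 10 3 7)(1 9 4)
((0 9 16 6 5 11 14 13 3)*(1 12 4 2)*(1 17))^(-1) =((0 9 16 6 5 11 14 13 3)(1 12 4 2 17))^(-1) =(0 3 13 14 11 5 6 16 9)(1 17 2 4 12)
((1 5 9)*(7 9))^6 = ((1 5 7 9))^6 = (1 7)(5 9)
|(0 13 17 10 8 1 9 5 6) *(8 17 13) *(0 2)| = 14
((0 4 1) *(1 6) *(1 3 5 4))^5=(0 1)(3 5 4 6)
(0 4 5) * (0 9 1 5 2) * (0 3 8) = (0 4 2 3 8)(1 5 9) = [4, 5, 3, 8, 2, 9, 6, 7, 0, 1]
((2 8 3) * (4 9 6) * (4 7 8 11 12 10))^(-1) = (2 3 8 7 6 9 4 10 12 11)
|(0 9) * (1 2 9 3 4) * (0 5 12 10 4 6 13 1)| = 11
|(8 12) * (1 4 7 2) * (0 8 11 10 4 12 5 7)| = 10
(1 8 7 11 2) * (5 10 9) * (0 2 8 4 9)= (0 2 1 4 9 5 10)(7 11 8)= [2, 4, 1, 3, 9, 10, 6, 11, 7, 5, 0, 8]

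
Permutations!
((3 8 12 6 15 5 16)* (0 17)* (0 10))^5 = (0 10 17)(3 5 6 8 16 15 12) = ((0 17 10)(3 8 12 6 15 5 16))^5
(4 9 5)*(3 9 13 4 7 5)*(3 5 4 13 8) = [0, 1, 2, 9, 8, 7, 6, 4, 3, 5, 10, 11, 12, 13] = (13)(3 9 5 7 4 8)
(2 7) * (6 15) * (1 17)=(1 17)(2 7)(6 15)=[0, 17, 7, 3, 4, 5, 15, 2, 8, 9, 10, 11, 12, 13, 14, 6, 16, 1]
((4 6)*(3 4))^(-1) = ((3 4 6))^(-1) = (3 6 4)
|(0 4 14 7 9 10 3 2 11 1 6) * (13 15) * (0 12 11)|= |(0 4 14 7 9 10 3 2)(1 6 12 11)(13 15)|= 8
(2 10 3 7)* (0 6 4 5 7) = (0 6 4 5 7 2 10 3) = [6, 1, 10, 0, 5, 7, 4, 2, 8, 9, 3]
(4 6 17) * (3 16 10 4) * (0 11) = (0 11)(3 16 10 4 6 17) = [11, 1, 2, 16, 6, 5, 17, 7, 8, 9, 4, 0, 12, 13, 14, 15, 10, 3]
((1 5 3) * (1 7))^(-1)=((1 5 3 7))^(-1)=(1 7 3 5)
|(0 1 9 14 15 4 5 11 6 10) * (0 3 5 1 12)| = |(0 12)(1 9 14 15 4)(3 5 11 6 10)| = 10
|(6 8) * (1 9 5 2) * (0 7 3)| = |(0 7 3)(1 9 5 2)(6 8)| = 12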